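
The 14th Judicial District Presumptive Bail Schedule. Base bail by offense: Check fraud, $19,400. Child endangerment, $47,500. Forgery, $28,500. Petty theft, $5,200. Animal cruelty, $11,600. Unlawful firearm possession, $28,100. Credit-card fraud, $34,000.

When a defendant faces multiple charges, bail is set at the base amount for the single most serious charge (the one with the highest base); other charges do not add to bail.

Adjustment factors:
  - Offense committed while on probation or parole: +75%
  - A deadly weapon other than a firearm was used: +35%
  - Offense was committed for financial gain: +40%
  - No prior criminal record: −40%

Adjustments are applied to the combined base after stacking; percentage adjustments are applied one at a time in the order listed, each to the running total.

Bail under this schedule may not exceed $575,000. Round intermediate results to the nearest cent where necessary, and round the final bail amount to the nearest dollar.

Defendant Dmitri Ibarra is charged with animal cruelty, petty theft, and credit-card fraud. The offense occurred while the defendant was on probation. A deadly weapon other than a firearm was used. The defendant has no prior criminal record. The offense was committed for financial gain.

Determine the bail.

Base amounts from the schedule: animal cruelty $11,600; petty theft $5,200; credit-card fraud $34,000.
Stacking rule: use the highest base only. Highest is credit-card fraud at $34,000. Combined base = $34,000.
Offense committed while on probation or parole (+75%): $34,000 × 1.75 = $59,500.
A deadly weapon other than a firearm was used (+35%): $59,500 × 1.35 = $80,325.
Offense was committed for financial gain (+40%): $80,325 × 1.4 = $112,455.
No prior criminal record (−40%): $112,455 × 0.6 = $67,473.
$67,473 is within the $575,000 maximum.

$67,473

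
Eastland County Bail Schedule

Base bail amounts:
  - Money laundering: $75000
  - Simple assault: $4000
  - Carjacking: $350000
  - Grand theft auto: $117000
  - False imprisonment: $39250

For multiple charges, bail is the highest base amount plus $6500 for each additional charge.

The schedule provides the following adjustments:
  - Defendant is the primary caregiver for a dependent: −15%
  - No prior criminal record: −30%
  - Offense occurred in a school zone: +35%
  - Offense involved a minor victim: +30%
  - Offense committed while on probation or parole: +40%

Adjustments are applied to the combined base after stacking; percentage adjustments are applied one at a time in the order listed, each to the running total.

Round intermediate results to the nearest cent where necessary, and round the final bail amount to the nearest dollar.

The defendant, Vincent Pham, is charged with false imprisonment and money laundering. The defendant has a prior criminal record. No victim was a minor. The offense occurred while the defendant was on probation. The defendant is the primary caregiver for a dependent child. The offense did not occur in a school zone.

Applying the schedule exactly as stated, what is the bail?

$96985

Base amounts from the schedule: false imprisonment $39250; money laundering $75000.
Stacking rule: highest base plus $6500 per additional charge. Highest is money laundering at $75000; 1 additional charge → +$6500. Combined base = $81500.
Defendant is the primary caregiver for a dependent (−15%): $81500 × 0.85 = $69275.
Offense committed while on probation or parole (+40%): $69275 × 1.4 = $96985.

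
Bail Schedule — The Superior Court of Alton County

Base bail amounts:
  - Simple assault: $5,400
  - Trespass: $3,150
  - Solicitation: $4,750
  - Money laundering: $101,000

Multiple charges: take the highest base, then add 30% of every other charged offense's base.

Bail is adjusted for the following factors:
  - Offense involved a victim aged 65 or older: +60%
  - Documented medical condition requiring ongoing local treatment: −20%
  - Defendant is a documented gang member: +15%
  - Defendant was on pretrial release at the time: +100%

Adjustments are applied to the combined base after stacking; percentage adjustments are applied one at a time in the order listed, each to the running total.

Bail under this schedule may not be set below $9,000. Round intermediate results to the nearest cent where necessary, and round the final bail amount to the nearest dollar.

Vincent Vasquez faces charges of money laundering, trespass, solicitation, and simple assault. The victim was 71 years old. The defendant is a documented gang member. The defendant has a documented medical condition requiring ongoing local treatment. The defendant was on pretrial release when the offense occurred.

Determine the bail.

$309,091

Base amounts from the schedule: money laundering $101,000; trespass $3,150; solicitation $4,750; simple assault $5,400.
Stacking rule: highest base plus 30% of each additional charge. Highest is money laundering at $101,000. Additional: $3,150 × 30% = $945; $4,750 × 30% = $1,425; $5,400 × 30% = $1,620. Combined base = $101,000 + $3,990 = $104,990.
Offense involved a victim aged 65 or older (+60%): $104,990 × 1.6 = $167,984.
Documented medical condition requiring ongoing local treatment (−20%): $167,984 × 0.8 = $134,387.20.
Defendant is a documented gang member (+15%): $134,387.20 × 1.15 = $154,545.28.
Defendant was on pretrial release at the time (+100%): $154,545.28 × 2 = $309,090.56.
$309,090.56 is at or above the $9,000 minimum.
Rounded to the nearest dollar: $309,091.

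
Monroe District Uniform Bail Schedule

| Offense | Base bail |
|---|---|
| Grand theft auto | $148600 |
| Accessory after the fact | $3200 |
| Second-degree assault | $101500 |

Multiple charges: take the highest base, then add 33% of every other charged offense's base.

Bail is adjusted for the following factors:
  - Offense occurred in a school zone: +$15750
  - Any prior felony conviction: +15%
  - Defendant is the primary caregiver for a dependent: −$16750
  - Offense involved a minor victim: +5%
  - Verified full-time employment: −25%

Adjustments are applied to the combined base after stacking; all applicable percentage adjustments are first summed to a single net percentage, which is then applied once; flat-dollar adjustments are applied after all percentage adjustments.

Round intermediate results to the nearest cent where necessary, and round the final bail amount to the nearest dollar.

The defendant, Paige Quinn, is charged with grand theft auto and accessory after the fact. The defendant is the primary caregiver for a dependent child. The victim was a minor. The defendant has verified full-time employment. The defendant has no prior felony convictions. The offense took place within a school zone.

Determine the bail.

Base amounts from the schedule: grand theft auto $148600; accessory after the fact $3200.
Stacking rule: highest base plus 33% of each additional charge. Highest is grand theft auto at $148600. Additional: $3200 × 33% = $1056. Combined base = $148600 + $1056 = $149656.
Net percentage adjustment: +5% −25% = −20%. $149656 × 0.8 = $119724.80.
Offense occurred in a school zone (+$15750 flat): $119724.80 + $15750 = $135474.80.
Defendant is the primary caregiver for a dependent (−$16750 flat): $135474.80 − $16750 = $118724.80.
Rounded to the nearest dollar: $118725.

$118725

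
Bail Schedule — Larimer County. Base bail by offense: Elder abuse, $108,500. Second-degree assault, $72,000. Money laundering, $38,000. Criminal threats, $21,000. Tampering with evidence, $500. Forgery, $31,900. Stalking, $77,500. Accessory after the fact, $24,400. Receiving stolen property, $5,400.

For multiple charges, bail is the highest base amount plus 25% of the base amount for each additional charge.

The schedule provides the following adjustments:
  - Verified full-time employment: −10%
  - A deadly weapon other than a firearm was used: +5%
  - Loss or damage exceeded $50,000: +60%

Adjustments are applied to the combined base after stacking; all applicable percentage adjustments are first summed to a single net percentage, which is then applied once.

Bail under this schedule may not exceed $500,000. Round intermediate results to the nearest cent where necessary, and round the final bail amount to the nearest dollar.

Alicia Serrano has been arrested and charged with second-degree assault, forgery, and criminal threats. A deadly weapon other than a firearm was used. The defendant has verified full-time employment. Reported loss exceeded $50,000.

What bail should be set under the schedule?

Base amounts from the schedule: second-degree assault $72,000; forgery $31,900; criminal threats $21,000.
Stacking rule: highest base plus 25% of each additional charge. Highest is second-degree assault at $72,000. Additional: $31,900 × 25% = $7,975; $21,000 × 25% = $5,250. Combined base = $72,000 + $13,225 = $85,225.
Net percentage adjustment: −10% +5% +60% = +55%. $85,225 × 1.55 = $132,098.75.
$132,098.75 is within the $500,000 maximum.
Rounded to the nearest dollar: $132,099.

$132,099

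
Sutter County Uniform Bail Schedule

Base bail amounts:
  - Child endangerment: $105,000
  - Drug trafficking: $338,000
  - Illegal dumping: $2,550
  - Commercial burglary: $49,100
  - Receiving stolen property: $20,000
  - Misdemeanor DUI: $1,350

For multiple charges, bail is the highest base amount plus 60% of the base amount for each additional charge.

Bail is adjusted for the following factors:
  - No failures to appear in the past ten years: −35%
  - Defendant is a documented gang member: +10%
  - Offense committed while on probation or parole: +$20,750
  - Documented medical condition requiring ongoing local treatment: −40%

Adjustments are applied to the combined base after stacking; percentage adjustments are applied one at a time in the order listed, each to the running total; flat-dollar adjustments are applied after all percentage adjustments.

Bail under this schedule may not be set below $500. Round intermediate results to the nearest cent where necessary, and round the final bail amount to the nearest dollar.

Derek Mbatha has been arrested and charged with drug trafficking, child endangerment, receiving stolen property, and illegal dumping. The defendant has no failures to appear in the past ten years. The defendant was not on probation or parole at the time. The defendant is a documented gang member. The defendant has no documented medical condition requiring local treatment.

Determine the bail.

$296,389

Base amounts from the schedule: drug trafficking $338,000; child endangerment $105,000; receiving stolen property $20,000; illegal dumping $2,550.
Stacking rule: highest base plus 60% of each additional charge. Highest is drug trafficking at $338,000. Additional: $105,000 × 60% = $63,000; $20,000 × 60% = $12,000; $2,550 × 60% = $1,530. Combined base = $338,000 + $76,530 = $414,530.
No failures to appear in the past ten years (−35%): $414,530 × 0.65 = $269,444.50.
Defendant is a documented gang member (+10%): $269,444.50 × 1.1 = $296,388.95.
$296,388.95 is at or above the $500 minimum.
Rounded to the nearest dollar: $296,389.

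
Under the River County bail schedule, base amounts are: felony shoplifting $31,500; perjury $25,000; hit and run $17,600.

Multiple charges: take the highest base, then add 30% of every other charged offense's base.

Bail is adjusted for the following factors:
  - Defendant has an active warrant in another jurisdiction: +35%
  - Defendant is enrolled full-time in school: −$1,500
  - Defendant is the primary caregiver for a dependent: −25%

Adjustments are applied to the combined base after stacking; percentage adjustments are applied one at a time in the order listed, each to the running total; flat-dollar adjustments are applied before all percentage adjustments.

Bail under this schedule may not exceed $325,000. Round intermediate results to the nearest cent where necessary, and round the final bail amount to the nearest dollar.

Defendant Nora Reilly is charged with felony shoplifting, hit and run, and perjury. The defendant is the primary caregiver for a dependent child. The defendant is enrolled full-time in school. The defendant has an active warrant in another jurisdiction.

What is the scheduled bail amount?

Base amounts from the schedule: felony shoplifting $31,500; hit and run $17,600; perjury $25,000.
Stacking rule: highest base plus 30% of each additional charge. Highest is felony shoplifting at $31,500. Additional: $17,600 × 30% = $5,280; $25,000 × 30% = $7,500. Combined base = $31,500 + $12,780 = $44,280.
Defendant is enrolled full-time in school (−$1,500 flat): $44,280 − $1,500 = $42,780.
Defendant has an active warrant in another jurisdiction (+35%): $42,780 × 1.35 = $57,753.
Defendant is the primary caregiver for a dependent (−25%): $57,753 × 0.75 = $43,314.75.
$43,314.75 is within the $325,000 maximum.
Rounded to the nearest dollar: $43,315.

$43,315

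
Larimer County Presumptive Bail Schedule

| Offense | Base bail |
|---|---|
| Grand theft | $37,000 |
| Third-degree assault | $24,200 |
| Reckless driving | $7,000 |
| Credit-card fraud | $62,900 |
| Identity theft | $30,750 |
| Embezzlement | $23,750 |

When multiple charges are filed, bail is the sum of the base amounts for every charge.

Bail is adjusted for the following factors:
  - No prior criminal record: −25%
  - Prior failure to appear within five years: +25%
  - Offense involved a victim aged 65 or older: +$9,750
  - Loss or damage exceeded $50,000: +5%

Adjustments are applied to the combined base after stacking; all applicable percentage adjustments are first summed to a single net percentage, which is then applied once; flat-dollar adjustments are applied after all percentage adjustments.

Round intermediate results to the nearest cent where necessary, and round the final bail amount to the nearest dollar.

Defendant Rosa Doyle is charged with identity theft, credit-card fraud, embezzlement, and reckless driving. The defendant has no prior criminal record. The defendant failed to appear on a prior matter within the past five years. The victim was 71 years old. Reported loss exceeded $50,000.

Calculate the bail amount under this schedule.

Base amounts from the schedule: identity theft $30,750; credit-card fraud $62,900; embezzlement $23,750; reckless driving $7,000.
Stacking rule: sum of all bases. $30,750 + $62,900 + $23,750 + $7,000 = $124,400.
Net percentage adjustment: −25% +25% +5% = +5%. $124,400 × 1.05 = $130,620.
Offense involved a victim aged 65 or older (+$9,750 flat): $130,620 + $9,750 = $140,370.

$140,370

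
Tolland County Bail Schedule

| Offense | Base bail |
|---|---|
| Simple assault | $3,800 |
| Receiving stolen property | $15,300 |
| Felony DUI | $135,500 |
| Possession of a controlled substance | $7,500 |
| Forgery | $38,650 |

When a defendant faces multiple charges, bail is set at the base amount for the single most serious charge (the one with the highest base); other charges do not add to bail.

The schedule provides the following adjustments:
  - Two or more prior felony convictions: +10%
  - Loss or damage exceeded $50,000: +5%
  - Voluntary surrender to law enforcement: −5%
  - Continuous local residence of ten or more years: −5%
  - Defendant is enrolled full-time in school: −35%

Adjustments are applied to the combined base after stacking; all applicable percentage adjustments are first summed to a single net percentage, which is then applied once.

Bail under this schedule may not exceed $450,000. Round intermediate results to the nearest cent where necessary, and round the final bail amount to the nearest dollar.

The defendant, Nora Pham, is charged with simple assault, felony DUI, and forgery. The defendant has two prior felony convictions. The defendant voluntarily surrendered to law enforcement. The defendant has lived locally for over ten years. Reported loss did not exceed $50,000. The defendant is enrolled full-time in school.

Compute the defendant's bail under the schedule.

$88,075

Base amounts from the schedule: simple assault $3,800; felony DUI $135,500; forgery $38,650.
Stacking rule: use the highest base only. Highest is felony DUI at $135,500. Combined base = $135,500.
Net percentage adjustment: +10% −5% −5% −35% = −35%. $135,500 × 0.65 = $88,075.
$88,075 is within the $450,000 maximum.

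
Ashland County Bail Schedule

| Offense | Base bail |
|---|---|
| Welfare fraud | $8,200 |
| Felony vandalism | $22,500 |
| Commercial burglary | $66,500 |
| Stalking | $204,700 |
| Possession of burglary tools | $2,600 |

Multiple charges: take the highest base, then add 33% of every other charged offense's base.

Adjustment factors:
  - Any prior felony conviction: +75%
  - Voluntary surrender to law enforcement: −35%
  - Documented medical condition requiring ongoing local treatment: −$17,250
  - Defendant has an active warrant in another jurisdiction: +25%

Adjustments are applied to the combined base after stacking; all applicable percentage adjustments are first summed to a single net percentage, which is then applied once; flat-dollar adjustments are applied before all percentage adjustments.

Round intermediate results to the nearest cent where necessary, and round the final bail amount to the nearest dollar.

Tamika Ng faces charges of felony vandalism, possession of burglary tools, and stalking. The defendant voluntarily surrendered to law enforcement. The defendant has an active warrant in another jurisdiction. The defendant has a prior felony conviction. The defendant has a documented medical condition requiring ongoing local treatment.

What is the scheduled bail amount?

Base amounts from the schedule: felony vandalism $22,500; possession of burglary tools $2,600; stalking $204,700.
Stacking rule: highest base plus 33% of each additional charge. Highest is stalking at $204,700. Additional: $22,500 × 33% = $7,425; $2,600 × 33% = $858. Combined base = $204,700 + $8,283 = $212,983.
Documented medical condition requiring ongoing local treatment (−$17,250 flat): $212,983 − $17,250 = $195,733.
Net percentage adjustment: +75% −35% +25% = +65%. $195,733 × 1.65 = $322,959.45.
Rounded to the nearest dollar: $322,959.

$322,959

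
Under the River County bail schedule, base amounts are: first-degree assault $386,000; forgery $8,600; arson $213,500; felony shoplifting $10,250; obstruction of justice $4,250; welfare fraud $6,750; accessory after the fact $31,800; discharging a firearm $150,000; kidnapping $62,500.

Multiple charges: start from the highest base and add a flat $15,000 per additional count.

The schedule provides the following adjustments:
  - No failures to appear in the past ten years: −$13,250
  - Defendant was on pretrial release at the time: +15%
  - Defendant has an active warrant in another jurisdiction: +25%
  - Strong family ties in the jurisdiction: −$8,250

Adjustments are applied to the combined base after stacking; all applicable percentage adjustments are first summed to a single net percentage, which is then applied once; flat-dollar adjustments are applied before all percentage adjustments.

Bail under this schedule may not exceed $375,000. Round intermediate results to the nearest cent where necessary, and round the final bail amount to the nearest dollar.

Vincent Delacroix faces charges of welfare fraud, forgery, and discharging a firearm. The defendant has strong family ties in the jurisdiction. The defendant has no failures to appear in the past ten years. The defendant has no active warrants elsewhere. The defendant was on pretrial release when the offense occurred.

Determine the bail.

$182,275

Base amounts from the schedule: welfare fraud $6,750; forgery $8,600; discharging a firearm $150,000.
Stacking rule: highest base plus $15,000 per additional charge. Highest is discharging a firearm at $150,000; 2 additional charges → +$30,000. Combined base = $180,000.
No failures to appear in the past ten years (−$13,250 flat): $180,000 − $13,250 = $166,750.
Strong family ties in the jurisdiction (−$8,250 flat): $166,750 − $8,250 = $158,500.
Defendant was on pretrial release at the time (+15%): $158,500 × 1.15 = $182,275.
$182,275 is within the $375,000 maximum.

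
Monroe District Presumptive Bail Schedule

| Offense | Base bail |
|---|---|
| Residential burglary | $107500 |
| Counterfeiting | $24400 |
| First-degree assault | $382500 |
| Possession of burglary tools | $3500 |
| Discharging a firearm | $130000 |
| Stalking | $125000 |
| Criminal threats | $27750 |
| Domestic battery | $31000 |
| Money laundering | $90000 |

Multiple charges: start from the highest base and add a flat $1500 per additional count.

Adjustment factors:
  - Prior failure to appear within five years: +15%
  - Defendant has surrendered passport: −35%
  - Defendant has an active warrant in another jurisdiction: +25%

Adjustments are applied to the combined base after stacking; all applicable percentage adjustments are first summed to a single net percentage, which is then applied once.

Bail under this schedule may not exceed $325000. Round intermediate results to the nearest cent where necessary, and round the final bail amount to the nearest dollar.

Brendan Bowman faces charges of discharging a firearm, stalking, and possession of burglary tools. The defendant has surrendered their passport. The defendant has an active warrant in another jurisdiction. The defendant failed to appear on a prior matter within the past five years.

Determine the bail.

$139650

Base amounts from the schedule: discharging a firearm $130000; stalking $125000; possession of burglary tools $3500.
Stacking rule: highest base plus $1500 per additional charge. Highest is discharging a firearm at $130000; 2 additional charges → +$3000. Combined base = $133000.
Net percentage adjustment: +15% −35% +25% = +5%. $133000 × 1.05 = $139650.
$139650 is within the $325000 maximum.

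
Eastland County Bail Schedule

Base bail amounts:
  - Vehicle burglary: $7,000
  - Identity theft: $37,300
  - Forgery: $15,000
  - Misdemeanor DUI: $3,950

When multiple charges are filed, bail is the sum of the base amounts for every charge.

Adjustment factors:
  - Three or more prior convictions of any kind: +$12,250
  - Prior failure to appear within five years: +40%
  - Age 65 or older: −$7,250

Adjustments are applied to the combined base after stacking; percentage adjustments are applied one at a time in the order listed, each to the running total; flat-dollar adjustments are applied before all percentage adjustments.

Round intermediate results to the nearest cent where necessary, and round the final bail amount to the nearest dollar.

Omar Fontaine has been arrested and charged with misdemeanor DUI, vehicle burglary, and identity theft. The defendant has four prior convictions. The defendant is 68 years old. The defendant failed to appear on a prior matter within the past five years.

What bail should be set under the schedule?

$74,550

Base amounts from the schedule: misdemeanor DUI $3,950; vehicle burglary $7,000; identity theft $37,300.
Stacking rule: sum of all bases. $3,950 + $7,000 + $37,300 = $48,250.
Three or more prior convictions of any kind (+$12,250 flat): $48,250 + $12,250 = $60,500.
Age 65 or older (−$7,250 flat): $60,500 − $7,250 = $53,250.
Prior failure to appear within five years (+40%): $53,250 × 1.4 = $74,550.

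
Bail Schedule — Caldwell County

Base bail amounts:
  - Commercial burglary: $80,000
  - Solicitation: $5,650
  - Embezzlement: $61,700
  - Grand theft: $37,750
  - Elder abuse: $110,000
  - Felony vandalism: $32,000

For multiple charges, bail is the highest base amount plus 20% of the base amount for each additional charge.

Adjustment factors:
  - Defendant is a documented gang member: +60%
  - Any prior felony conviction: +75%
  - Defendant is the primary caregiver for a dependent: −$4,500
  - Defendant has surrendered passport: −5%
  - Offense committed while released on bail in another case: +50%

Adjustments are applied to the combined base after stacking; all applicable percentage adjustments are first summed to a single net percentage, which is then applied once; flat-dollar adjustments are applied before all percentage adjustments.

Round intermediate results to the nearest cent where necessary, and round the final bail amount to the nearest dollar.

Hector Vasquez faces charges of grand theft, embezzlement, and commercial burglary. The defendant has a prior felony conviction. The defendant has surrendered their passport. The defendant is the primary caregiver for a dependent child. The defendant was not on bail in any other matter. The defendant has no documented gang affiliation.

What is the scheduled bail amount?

Base amounts from the schedule: grand theft $37,750; embezzlement $61,700; commercial burglary $80,000.
Stacking rule: highest base plus 20% of each additional charge. Highest is commercial burglary at $80,000. Additional: $37,750 × 20% = $7,550; $61,700 × 20% = $12,340. Combined base = $80,000 + $19,890 = $99,890.
Defendant is the primary caregiver for a dependent (−$4,500 flat): $99,890 − $4,500 = $95,390.
Net percentage adjustment: +75% −5% = +70%. $95,390 × 1.7 = $162,163.

$162,163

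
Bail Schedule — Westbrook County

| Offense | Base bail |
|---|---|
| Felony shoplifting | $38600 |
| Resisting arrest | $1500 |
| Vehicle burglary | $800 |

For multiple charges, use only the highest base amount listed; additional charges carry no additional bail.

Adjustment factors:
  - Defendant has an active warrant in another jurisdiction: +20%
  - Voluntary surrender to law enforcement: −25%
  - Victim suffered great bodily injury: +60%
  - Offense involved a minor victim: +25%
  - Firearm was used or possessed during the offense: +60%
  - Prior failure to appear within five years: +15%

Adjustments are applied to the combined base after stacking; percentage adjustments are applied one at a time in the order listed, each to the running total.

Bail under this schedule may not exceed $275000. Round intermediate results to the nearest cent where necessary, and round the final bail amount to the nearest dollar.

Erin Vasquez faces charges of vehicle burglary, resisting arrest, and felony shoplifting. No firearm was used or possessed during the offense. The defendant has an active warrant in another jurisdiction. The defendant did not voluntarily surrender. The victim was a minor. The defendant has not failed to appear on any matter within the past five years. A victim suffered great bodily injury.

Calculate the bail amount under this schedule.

Base amounts from the schedule: vehicle burglary $800; resisting arrest $1500; felony shoplifting $38600.
Stacking rule: use the highest base only. Highest is felony shoplifting at $38600. Combined base = $38600.
Defendant has an active warrant in another jurisdiction (+20%): $38600 × 1.2 = $46320.
Victim suffered great bodily injury (+60%): $46320 × 1.6 = $74112.
Offense involved a minor victim (+25%): $74112 × 1.25 = $92640.
$92640 is within the $275000 maximum.

$92640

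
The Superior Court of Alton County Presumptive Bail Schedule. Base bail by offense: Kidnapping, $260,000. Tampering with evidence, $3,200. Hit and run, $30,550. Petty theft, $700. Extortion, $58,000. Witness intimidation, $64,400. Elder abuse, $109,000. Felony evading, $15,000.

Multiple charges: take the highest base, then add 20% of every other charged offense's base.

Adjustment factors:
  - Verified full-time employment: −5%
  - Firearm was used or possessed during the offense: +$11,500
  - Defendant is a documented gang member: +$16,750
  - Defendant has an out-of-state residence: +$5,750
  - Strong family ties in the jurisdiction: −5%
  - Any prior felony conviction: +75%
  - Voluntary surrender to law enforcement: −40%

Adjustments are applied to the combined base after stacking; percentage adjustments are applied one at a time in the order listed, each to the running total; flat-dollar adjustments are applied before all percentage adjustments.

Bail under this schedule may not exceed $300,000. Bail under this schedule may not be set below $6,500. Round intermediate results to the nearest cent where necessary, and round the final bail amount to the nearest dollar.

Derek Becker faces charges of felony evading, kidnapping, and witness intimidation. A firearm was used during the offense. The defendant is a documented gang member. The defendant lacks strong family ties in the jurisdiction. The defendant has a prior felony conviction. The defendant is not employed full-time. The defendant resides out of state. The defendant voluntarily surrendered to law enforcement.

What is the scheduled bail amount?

$300,000

Base amounts from the schedule: felony evading $15,000; kidnapping $260,000; witness intimidation $64,400.
Stacking rule: highest base plus 20% of each additional charge. Highest is kidnapping at $260,000. Additional: $15,000 × 20% = $3,000; $64,400 × 20% = $12,880. Combined base = $260,000 + $15,880 = $275,880.
Firearm was used or possessed during the offense (+$11,500 flat): $275,880 + $11,500 = $287,380.
Defendant is a documented gang member (+$16,750 flat): $287,380 + $16,750 = $304,130.
Defendant has an out-of-state residence (+$5,750 flat): $304,130 + $5,750 = $309,880.
Any prior felony conviction (+75%): $309,880 × 1.75 = $542,290.
Voluntary surrender to law enforcement (−40%): $542,290 × 0.6 = $325,374.
Result $325,374 exceeds the maximum of $300,000; bail is capped at $300,000.
$300,000 is at or above the $6,500 minimum.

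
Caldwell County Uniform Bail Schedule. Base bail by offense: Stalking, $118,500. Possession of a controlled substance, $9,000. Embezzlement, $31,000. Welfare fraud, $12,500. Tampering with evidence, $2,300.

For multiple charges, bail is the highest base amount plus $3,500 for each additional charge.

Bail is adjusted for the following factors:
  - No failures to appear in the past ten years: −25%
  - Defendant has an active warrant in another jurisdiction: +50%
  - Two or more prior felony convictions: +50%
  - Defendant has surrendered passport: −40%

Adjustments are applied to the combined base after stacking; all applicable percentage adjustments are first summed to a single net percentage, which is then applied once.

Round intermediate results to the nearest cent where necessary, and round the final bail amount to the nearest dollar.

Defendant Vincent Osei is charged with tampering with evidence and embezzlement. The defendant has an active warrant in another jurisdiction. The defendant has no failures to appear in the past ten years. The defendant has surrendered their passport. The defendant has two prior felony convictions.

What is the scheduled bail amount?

Base amounts from the schedule: tampering with evidence $2,300; embezzlement $31,000.
Stacking rule: highest base plus $3,500 per additional charge. Highest is embezzlement at $31,000; 1 additional charge → +$3,500. Combined base = $34,500.
Net percentage adjustment: −25% +50% +50% −40% = +35%. $34,500 × 1.35 = $46,575.

$46,575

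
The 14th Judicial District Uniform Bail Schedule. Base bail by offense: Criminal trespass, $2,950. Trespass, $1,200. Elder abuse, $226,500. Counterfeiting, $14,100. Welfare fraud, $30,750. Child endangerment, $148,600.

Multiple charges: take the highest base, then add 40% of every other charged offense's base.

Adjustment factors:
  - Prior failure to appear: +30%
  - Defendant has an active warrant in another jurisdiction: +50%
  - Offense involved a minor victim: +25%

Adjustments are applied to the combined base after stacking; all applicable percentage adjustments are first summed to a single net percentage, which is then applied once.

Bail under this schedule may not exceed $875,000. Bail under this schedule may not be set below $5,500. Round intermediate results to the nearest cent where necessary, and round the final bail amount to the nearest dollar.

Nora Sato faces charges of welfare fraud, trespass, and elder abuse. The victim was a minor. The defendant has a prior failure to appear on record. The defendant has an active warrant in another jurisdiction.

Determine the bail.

$490,524

Base amounts from the schedule: welfare fraud $30,750; trespass $1,200; elder abuse $226,500.
Stacking rule: highest base plus 40% of each additional charge. Highest is elder abuse at $226,500. Additional: $30,750 × 40% = $12,300; $1,200 × 40% = $480. Combined base = $226,500 + $12,780 = $239,280.
Net percentage adjustment: +30% +50% +25% = +105%. $239,280 × 2.05 = $490,524.
$490,524 is within the $875,000 maximum.
$490,524 is at or above the $5,500 minimum.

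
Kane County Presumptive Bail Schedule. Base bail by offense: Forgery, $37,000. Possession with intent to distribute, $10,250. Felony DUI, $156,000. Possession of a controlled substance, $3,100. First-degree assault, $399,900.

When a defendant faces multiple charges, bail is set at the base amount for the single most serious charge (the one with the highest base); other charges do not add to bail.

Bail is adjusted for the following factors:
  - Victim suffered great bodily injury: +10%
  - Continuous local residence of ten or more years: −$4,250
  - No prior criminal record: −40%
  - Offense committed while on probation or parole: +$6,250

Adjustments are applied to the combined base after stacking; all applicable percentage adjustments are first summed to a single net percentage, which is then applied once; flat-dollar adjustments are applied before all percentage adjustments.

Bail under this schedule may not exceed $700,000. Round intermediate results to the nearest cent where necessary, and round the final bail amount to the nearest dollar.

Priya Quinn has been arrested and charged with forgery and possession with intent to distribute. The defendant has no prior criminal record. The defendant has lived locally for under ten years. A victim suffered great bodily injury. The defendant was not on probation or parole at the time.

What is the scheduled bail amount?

$25,900

Base amounts from the schedule: forgery $37,000; possession with intent to distribute $10,250.
Stacking rule: use the highest base only. Highest is forgery at $37,000. Combined base = $37,000.
Net percentage adjustment: +10% −40% = −30%. $37,000 × 0.7 = $25,900.
$25,900 is within the $700,000 maximum.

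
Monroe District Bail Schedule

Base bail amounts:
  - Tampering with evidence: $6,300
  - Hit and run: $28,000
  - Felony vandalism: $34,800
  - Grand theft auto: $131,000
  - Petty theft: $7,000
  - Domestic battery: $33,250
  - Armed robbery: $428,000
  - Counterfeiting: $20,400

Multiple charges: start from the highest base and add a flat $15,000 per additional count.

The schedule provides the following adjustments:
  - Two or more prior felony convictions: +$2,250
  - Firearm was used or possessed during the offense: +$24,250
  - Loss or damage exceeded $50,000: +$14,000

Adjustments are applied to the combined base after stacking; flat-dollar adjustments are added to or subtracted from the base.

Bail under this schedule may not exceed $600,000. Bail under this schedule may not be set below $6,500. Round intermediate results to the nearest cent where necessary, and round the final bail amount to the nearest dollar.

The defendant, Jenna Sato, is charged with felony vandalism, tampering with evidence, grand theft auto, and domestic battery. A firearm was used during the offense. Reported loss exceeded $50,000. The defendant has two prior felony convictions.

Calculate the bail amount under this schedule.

Base amounts from the schedule: felony vandalism $34,800; tampering with evidence $6,300; grand theft auto $131,000; domestic battery $33,250.
Stacking rule: highest base plus $15,000 per additional charge. Highest is grand theft auto at $131,000; 3 additional charges → +$45,000. Combined base = $176,000.
Two or more prior felony convictions (+$2,250 flat): $176,000 + $2,250 = $178,250.
Firearm was used or possessed during the offense (+$24,250 flat): $178,250 + $24,250 = $202,500.
Loss or damage exceeded $50,000 (+$14,000 flat): $202,500 + $14,000 = $216,500.
$216,500 is within the $600,000 maximum.
$216,500 is at or above the $6,500 minimum.

$216,500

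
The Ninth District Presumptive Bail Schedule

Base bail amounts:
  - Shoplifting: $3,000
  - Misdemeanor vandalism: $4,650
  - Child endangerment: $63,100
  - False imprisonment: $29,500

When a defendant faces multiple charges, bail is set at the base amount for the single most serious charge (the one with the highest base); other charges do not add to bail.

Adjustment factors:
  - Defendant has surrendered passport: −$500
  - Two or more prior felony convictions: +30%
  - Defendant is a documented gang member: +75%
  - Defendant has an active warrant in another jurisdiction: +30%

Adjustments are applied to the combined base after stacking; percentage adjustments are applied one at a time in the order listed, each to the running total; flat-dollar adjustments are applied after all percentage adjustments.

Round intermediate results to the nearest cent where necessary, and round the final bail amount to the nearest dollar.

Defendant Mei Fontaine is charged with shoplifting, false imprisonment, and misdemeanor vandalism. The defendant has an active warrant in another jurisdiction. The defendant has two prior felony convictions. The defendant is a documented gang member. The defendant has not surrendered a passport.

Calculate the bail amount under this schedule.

$87,246

Base amounts from the schedule: shoplifting $3,000; false imprisonment $29,500; misdemeanor vandalism $4,650.
Stacking rule: use the highest base only. Highest is false imprisonment at $29,500. Combined base = $29,500.
Two or more prior felony convictions (+30%): $29,500 × 1.3 = $38,350.
Defendant is a documented gang member (+75%): $38,350 × 1.75 = $67,112.50.
Defendant has an active warrant in another jurisdiction (+30%): $67,112.50 × 1.3 = $87,246.25.
Rounded to the nearest dollar: $87,246.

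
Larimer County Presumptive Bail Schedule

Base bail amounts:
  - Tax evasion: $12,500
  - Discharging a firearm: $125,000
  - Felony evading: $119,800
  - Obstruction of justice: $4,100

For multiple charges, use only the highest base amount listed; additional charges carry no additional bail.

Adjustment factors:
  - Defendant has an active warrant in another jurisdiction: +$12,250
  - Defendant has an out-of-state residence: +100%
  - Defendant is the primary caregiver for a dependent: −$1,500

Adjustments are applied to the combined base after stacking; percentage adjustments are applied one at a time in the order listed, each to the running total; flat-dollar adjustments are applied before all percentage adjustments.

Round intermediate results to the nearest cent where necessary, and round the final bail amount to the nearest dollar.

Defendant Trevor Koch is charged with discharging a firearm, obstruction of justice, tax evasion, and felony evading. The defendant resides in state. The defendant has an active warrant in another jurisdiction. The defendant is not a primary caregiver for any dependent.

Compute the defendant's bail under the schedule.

$137,250

Base amounts from the schedule: discharging a firearm $125,000; obstruction of justice $4,100; tax evasion $12,500; felony evading $119,800.
Stacking rule: use the highest base only. Highest is discharging a firearm at $125,000. Combined base = $125,000.
Defendant has an active warrant in another jurisdiction (+$12,250 flat): $125,000 + $12,250 = $137,250.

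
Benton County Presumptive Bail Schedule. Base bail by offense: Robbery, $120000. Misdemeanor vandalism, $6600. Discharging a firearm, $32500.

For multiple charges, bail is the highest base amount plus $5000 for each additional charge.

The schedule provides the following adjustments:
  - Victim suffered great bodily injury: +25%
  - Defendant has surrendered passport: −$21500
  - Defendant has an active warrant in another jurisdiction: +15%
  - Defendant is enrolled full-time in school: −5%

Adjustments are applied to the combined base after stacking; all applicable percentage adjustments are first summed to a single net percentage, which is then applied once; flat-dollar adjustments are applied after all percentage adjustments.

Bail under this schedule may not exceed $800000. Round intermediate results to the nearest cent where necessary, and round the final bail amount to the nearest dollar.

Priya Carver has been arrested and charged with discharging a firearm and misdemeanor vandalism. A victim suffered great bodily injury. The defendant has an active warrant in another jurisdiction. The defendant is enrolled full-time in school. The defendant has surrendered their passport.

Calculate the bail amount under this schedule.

Base amounts from the schedule: discharging a firearm $32500; misdemeanor vandalism $6600.
Stacking rule: highest base plus $5000 per additional charge. Highest is discharging a firearm at $32500; 1 additional charge → +$5000. Combined base = $37500.
Net percentage adjustment: +25% +15% −5% = +35%. $37500 × 1.35 = $50625.
Defendant has surrendered passport (−$21500 flat): $50625 − $21500 = $29125.
$29125 is within the $800000 maximum.

$29125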